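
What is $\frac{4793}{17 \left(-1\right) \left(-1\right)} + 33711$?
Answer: $\frac{577880}{17} \approx 33993.0$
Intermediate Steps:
$\frac{4793}{17 \left(-1\right) \left(-1\right)} + 33711 = \frac{4793}{\left(-17\right) \left(-1\right)} + 33711 = \frac{4793}{17} + 33711 = \frac{577880}{17}$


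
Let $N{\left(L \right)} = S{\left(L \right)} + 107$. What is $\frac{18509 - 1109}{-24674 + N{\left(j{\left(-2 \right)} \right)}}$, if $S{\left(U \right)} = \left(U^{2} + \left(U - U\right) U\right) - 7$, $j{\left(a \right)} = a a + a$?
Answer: $- \frac{580}{819} \approx -0.70818$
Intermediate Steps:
$j{\left(a \right)} = a + a^{2}$ ($j{\left(a \right)} = a^{2} + a = a + a^{2}$)
$S{\left(U \right)} = -7 + U^{2}$ ($S{\left(U \right)} = \left(U^{2} + 0 U\right) - 7 = \left(U^{2} + 0\right) - 7 = U^{2} - 7 = -7 + U^{2}$)
$N{\left(L \right)} = 100 + L^{2}$ ($N{\left(L \right)} = \left(-7 + L^{2}\right) + 107 = 100 + L^{2}$)
$\frac{18509 - 1109}{-24674 + N{\left(j{\left(-2 \right)} \right)}} = \frac{18509 - 1109}{-24674 + \left(100 + \left(- 2 \left(1 - 2\right)\right)^{2}\right)} = \frac{17400}{-24674 + \left(100 + \left(\left(-2\right) \left(-1\right)\right)^{2}\right)} = \frac{17400}{-24674 + \left(100 + 2^{2}\right)} = \frac{17400}{-24674 + \left(100 + 4\right)} = \frac{17400}{-24674 + 104} = \frac{17400}{-24570} = 17400 \left(- \frac{1}{24570}\right) = - \frac{580}{819}$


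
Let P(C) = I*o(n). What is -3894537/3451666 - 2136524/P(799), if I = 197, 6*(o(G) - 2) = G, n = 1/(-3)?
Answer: -132769063314327/23799237070 ≈ -5578.7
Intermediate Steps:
n = -⅓ ≈ -0.33333
o(G) = 2 + G/6
P(C) = 6895/18 (P(C) = 197*(2 + (⅙)*(-⅓)) = 197*(2 - 1/18) = 197*(35/18) = 6895/18)
-3894537/3451666 - 2136524/P(799) = -3894537/3451666 - 2136524/6895/18 = -3894537*1/3451666 - 2136524*18/6895 = -3894537/3451666 - 38457432/6895 = -132769063314327/23799237070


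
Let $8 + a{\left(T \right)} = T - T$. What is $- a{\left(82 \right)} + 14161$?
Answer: $14169$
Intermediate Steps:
$a{\left(T \right)} = -8$ ($a{\left(T \right)} = -8 + \left(T - T\right) = -8 + 0 = -8$)
$- a{\left(82 \right)} + 14161 = \left(-1\right) \left(-8\right) + 14161 = 8 + 14161 = 14169$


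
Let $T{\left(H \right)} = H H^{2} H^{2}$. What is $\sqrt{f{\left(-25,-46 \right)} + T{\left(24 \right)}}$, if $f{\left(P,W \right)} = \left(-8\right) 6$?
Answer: $4 \sqrt{497661} \approx 2821.8$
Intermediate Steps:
$f{\left(P,W \right)} = -48$
$T{\left(H \right)} = H^{5}$ ($T{\left(H \right)} = H^{3} H^{2} = H^{5}$)
$\sqrt{f{\left(-25,-46 \right)} + T{\left(24 \right)}} = \sqrt{-48 + 24^{5}} = \sqrt{-48 + 7962624} = \sqrt{7962576} = 4 \sqrt{497661}$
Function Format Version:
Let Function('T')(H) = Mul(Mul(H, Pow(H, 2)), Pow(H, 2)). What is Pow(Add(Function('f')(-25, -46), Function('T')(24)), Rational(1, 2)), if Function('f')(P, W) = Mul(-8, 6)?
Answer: Mul(4, Pow(497661, Rational(1, 2))) ≈ 2821.8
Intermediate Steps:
Function('f')(P, W) = -48
Function('T')(H) = Pow(H, 5) (Function('T')(H) = Mul(Pow(H, 3), Pow(H, 2)) = Pow(H, 5))
Pow(Add(Function('f')(-25, -46), Function('T')(24)), Rational(1, 2)) = Pow(Add(-48, Pow(24, 5)), Rational(1, 2)) = Pow(Add(-48, 7962624), Rational(1, 2)) = Pow(7962576, Rational(1, 2)) = Mul(4, Pow(497661, Rational(1, 2)))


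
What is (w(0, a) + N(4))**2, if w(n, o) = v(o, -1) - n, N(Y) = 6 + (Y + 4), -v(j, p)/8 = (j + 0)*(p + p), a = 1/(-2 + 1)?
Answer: 4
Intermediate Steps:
a = -1 (a = 1/(-1) = -1)
v(j, p) = -16*j*p (v(j, p) = -8*(j + 0)*(p + p) = -8*j*2*p = -16*j*p)
N(Y) = 10 + Y (N(Y) = 6 + (4 + Y) = 10 + Y)
w(n, o) = -n + 16*o (w(n, o) = -16*o*(-1) - n = 16*o - n = -n + 16*o)
(w(0, a) + N(4))**2 = ((-1*0 + 16*(-1)) + (10 + 4))**2 = ((0 - 16) + 14)**2 = (-16 + 14)**2 = (-2)**2 = 4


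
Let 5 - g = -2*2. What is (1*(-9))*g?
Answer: -81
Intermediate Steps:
g = 9 (g = 5 - (-2)*2 = 5 - 1*(-4) = 5 + 4 = 9)
(1*(-9))*g = (1*(-9))*9 = -9*9 = -81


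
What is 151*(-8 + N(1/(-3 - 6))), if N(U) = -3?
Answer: -1661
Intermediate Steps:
151*(-8 + N(1/(-3 - 6))) = 151*(-8 - 3) = 151*(-11) = -1661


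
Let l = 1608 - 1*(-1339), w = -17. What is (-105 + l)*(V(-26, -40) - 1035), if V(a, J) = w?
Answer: -2989784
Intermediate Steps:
V(a, J) = -17
l = 2947 (l = 1608 + 1339 = 2947)
(-105 + l)*(V(-26, -40) - 1035) = (-105 + 2947)*(-17 - 1035) = 2842*(-1052) = -2989784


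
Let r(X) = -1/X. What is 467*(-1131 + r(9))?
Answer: -4754060/9 ≈ -5.2823e+5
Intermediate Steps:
467*(-1131 + r(9)) = 467*(-1131 - 1/9) = 467*(-10180/9) = -4754060/9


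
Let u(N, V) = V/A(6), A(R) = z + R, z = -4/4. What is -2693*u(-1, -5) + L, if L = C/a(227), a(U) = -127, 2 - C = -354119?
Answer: -12110/127 ≈ -95.354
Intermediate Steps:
z = -1 (z = -4*¼ = -1)
C = 354121 (C = 2 - 1*(-354119) = 2 + 354119 = 354121)
A(R) = -1 + R
u(N, V) = V/5 (u(N, V) = V/(-1 + 6) = V/5)
L = -354121/127 (L = 354121/(-127) = 354121*(-1/127) = -354121/127 ≈ -2788.4)
-2693*u(-1, -5) + L = -2693*(-5)/5 - 354121/127 = -2693*(-1) - 354121/127 = 2693 - 354121/127 = -12110/127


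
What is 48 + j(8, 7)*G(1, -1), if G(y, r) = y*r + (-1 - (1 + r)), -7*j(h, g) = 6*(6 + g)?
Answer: 492/7 ≈ 70.286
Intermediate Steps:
j(h, g) = -36/7 - 6*g/7 (j(h, g) = -6*(6 + g)/7 = -(36 + 6*g)/7 = -36/7 - 6*g/7)
G(y, r) = -2 - r + r*y (G(y, r) = r*y + (-1 + (-1 - r)) = r*y + (-2 - r) = -2 - r + r*y)
48 + j(8, 7)*G(1, -1) = 48 + (-36/7 - 6/7*7)*(-2 - 1*(-1) - 1*1) = 48 + (-36/7 - 6)*(-2 + 1 - 1) = 48 - 78/7*(-2) = 48 + 156/7 = 492/7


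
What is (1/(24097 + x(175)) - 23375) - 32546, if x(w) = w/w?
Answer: -1347584257/24098 ≈ -55921.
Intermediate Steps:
x(w) = 1
(1/(24097 + x(175)) - 23375) - 32546 = (1/(24097 + 1) - 23375) - 32546 = (1/24098 - 23375) - 32546 = -563290749/24098 - 32546 = -1347584257/24098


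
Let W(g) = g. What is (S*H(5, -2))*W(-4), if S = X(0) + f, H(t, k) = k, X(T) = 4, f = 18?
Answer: 176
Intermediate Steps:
S = 22 (S = 4 + 18 = 22)
(S*H(5, -2))*W(-4) = (22*(-2))*(-4) = -44*(-4) = 176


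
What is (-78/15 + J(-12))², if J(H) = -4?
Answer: 2116/25 ≈ 84.640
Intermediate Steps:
(-78/15 + J(-12))² = (-78/15 - 4)² = (-78*1/15 - 4)² = (-26/5 - 4)² = (-46/5)² = 2116/25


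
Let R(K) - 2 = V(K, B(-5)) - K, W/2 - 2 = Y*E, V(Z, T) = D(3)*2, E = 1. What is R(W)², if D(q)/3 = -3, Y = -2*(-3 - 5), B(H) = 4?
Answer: 2704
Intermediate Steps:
Y = 16 (Y = -2*(-8) = 16)
D(q) = -9 (D(q) = 3*(-3) = -9)
V(Z, T) = -18 (V(Z, T) = -9*2 = -18)
W = 36 (W = 4 + 2*(16*1) = 4 + 2*16 = 4 + 32 = 36)
R(K) = -16 - K (R(K) = 2 + (-18 - K) = -16 - K)
R(W)² = (-16 - 1*36)² = (-16 - 36)² = (-52)² = 2704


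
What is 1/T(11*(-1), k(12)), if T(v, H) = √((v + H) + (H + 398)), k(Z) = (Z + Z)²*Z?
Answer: √1579/4737 ≈ 0.0083886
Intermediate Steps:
k(Z) = 4*Z³ (k(Z) = (2*Z)²*Z = (4*Z²)*Z = 4*Z³)
T(v, H) = √(398 + v + 2*H) (T(v, H) = √((H + v) + (398 + H)) = √(398 + v + 2*H))
1/T(11*(-1), k(12)) = 1/(√(398 + 11*(-1) + 2*(4*12³))) = 1/(√(398 - 11 + 2*(4*1728))) = 1/(√(398 - 11 + 2*6912)) = 1/(√(398 - 11 + 13824)) = 1/(√14211) = 1/(3*√1579) = √1579/4737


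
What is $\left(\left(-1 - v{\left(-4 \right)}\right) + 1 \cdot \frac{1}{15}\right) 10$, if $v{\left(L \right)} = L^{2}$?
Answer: $- \frac{508}{3} \approx -169.33$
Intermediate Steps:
$\left(\left(-1 - v{\left(-4 \right)}\right) + 1 \cdot \frac{1}{15}\right) 10 = \left(\left(-1 - \left(-4\right)^{2}\right) + 1 \cdot \frac{1}{15}\right) 10 = \left(\left(-1 - 16\right) + 1 \cdot \frac{1}{15}\right) 10 = \left(\left(-1 - 16\right) + \frac{1}{15}\right) 10 = \left(-17 + \frac{1}{15}\right) 10 = \left(- \frac{254}{15}\right) 10 = - \frac{508}{3}$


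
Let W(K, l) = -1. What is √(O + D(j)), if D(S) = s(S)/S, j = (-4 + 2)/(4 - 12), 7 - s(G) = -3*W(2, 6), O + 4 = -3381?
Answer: I*√3369 ≈ 58.043*I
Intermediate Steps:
O = -3385 (O = -4 - 3381 = -3385)
s(G) = 4 (s(G) = 7 - (-3)*(-1) = 7 - 1*3 = 7 - 3 = 4)
j = ¼ (j = -2/(-8) = -2*(-⅛) = ¼ ≈ 0.25000)
D(S) = 4/S
√(O + D(j)) = √(-3385 + 4/(¼)) = √(-3385 + 4*4) = √(-3385 + 16) = √(-3369) = I*√3369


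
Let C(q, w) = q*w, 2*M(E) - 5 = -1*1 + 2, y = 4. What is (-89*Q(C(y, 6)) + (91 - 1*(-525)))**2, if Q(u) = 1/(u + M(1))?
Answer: 273670849/729 ≈ 3.7541e+5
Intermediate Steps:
M(E) = 3 (M(E) = 5/2 + (-1*1 + 2)/2 = 5/2 + (-1 + 2)/2 = 5/2 + (1/2)*1 = 5/2 + 1/2 = 3)
Q(u) = 1/(3 + u) (Q(u) = 1/(u + 3) = 1/(3 + u))
(-89*Q(C(y, 6)) + (91 - 1*(-525)))**2 = (-89/(3 + 4*6) + (91 - 1*(-525)))**2 = (-89/(3 + 24) + (91 + 525))**2 = (-89/27 + 616)**2 = (16543/27)**2 = 273670849/729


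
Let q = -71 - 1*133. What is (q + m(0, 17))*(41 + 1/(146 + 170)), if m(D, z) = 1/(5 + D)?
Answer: -13203183/1580 ≈ -8356.4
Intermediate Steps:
q = -204 (q = -71 - 133 = -204)
(q + m(0, 17))*(41 + 1/(146 + 170)) = (-204 + 1/(5 + 0))*(41 + 1/(146 + 170)) = (-204 + 1/5)*(41 + 1/316) = (-204 + ⅕)*(41 + 1/316) = -1019/5*12957/316 = -13203183/1580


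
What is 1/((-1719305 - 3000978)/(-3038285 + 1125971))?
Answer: 1912314/4720283 ≈ 0.40513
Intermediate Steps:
1/((-1719305 - 3000978)/(-3038285 + 1125971)) = 1/(-4720283/(-1912314)) = 1/(-4720283*(-1/1912314)) = 1/(4720283/1912314) = 1912314/4720283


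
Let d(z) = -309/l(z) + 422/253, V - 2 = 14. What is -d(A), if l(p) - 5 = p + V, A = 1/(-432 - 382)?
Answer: 56422832/4324529 ≈ 13.047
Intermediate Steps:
V = 16 (V = 2 + 14 = 16)
A = -1/814 (A = 1/(-814) = -1/814 ≈ -0.0012285)
l(p) = 21 + p (l(p) = 5 + (p + 16) = 5 + (16 + p) = 21 + p)
d(z) = 422/253 - 309/(21 + z) (d(z) = -309/(21 + z) + 422/253 = 422/253 - 309/(21 + z))
-d(A) = -(-69315 + 422*(-1/814))/(253*(21 - 1/814)) = -(-69315 - 211/407)/(253*17093/814) = -814*(-28211416)/(253*17093*407) = -1*(-56422832/4324529) = 56422832/4324529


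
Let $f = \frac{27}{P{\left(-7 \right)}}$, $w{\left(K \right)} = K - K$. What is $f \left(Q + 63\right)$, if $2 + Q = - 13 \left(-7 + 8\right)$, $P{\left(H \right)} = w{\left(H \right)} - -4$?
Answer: $324$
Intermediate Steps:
$w{\left(K \right)} = 0$
$P{\left(H \right)} = 4$ ($P{\left(H \right)} = 0 - -4 = 0 + 4 = 4$)
$Q = -15$ ($Q = -2 - 13 \left(-7 + 8\right) = -2 - 13 = -15$)
$f = \frac{27}{4} \approx 6.75$
$f \left(Q + 63\right) = \frac{27 \left(-15 + 63\right)}{4} = \frac{27}{4} \cdot 48 = 324$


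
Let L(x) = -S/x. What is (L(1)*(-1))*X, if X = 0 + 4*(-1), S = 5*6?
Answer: -120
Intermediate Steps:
S = 30
X = -4 (X = 0 - 4 = -4)
L(x) = -30/x
(L(1)*(-1))*X = (-30/1*(-1))*(-4) = (-30*1*(-1))*(-4) = -30*(-1)*(-4) = 30*(-4) = -120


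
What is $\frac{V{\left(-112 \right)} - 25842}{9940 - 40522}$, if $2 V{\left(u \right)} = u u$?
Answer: $\frac{9785}{15291} \approx 0.63992$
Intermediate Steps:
$V{\left(u \right)} = \frac{u^{2}}{2}$ ($V{\left(u \right)} = \frac{u u}{2} = \frac{u^{2}}{2}$)
$\frac{V{\left(-112 \right)} - 25842}{9940 - 40522} = \frac{\frac{\left(-112\right)^{2}}{2} - 25842}{9940 - 40522} = \frac{\frac{1}{2} \cdot 12544 - 25842}{-30582} = \left(6272 - 25842\right) \left(- \frac{1}{30582}\right) = \left(-19570\right) \left(- \frac{1}{30582}\right) = \frac{9785}{15291}$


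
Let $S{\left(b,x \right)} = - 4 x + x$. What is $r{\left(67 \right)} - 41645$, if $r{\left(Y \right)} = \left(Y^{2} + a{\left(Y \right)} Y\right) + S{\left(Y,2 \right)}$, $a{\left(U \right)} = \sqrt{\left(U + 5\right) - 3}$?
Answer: $-37162 + 67 \sqrt{69} \approx -36605.0$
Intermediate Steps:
$a{\left(U \right)} = \sqrt{2 + U}$ ($a{\left(U \right)} = \sqrt{\left(5 + U\right) - 3} = \sqrt{2 + U}$)
$S{\left(b,x \right)} = - 3 x$
$r{\left(Y \right)} = -6 + Y^{2} + Y \sqrt{2 + Y}$ ($r{\left(Y \right)} = \left(Y^{2} + \sqrt{2 + Y} Y\right) - 6 = \left(Y^{2} + Y \sqrt{2 + Y}\right) - 6 = -6 + Y^{2} + Y \sqrt{2 + Y}$)
$r{\left(67 \right)} - 41645 = \left(-6 + 67^{2} + 67 \sqrt{2 + 67}\right) - 41645 = \left(-6 + 4489 + 67 \sqrt{69}\right) - 41645 = \left(4483 + 67 \sqrt{69}\right) - 41645 = -37162 + 67 \sqrt{69}$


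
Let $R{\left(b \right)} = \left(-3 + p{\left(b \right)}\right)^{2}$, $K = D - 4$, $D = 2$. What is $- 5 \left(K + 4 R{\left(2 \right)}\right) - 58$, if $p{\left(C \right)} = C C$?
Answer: $-68$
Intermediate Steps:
$p{\left(C \right)} = C^{2}$
$K = -2$ ($K = 2 - 4 = -2$)
$R{\left(b \right)} = \left(-3 + b^{2}\right)^{2}$
$- 5 \left(K + 4 R{\left(2 \right)}\right) - 58 = - 5 \left(-2 + 4 \left(-3 + 2^{2}\right)^{2}\right) - 58 = - 5 \left(-2 + 4 \left(-3 + 4\right)^{2}\right) - 58 = - 5 \left(-2 + 4 \cdot 1^{2}\right) - 58 = - 5 \left(-2 + 4 \cdot 1\right) - 58 = - 5 \left(-2 + 4\right) - 58 = \left(-5\right) 2 - 58 = -10 - 58 = -68$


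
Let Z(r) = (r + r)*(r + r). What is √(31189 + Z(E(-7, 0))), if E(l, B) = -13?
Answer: √31865 ≈ 178.51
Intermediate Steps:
Z(r) = 4*r² (Z(r) = (2*r)*(2*r) = 4*r²)
√(31189 + Z(E(-7, 0))) = √(31189 + 4*(-13)²) = √(31189 + 4*169) = √(31189 + 676) = √31865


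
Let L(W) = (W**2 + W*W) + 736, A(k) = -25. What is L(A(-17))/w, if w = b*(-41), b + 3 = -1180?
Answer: 1986/48503 ≈ 0.040946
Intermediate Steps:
b = -1183 (b = -3 - 1180 = -1183)
L(W) = 736 + 2*W**2 (L(W) = (W**2 + W**2) + 736 = 2*W**2 + 736 = 736 + 2*W**2)
w = 48503 (w = -1183*(-41) = 48503)
L(A(-17))/w = (736 + 2*(-25)**2)/48503 = (736 + 2*625)*(1/48503) = (736 + 1250)*(1/48503) = 1986*(1/48503) = 1986/48503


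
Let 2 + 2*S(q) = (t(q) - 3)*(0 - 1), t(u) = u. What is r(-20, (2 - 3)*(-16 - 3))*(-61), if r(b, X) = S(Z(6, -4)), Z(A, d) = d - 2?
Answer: -427/2 ≈ -213.50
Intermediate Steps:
Z(A, d) = -2 + d
S(q) = 1/2 - q/2 (S(q) = -1 + ((q - 3)*(0 - 1))/2 = -1 + ((-3 + q)*(-1))/2 = -1 + (3 - q)/2 = -1 + (3/2 - q/2) = 1/2 - q/2)
r(b, X) = 7/2 (r(b, X) = 1/2 - (-2 - 4)/2 = 1/2 - 1/2*(-6) = 1/2 + 3 = 7/2)
r(-20, (2 - 3)*(-16 - 3))*(-61) = (7/2)*(-61) = -427/2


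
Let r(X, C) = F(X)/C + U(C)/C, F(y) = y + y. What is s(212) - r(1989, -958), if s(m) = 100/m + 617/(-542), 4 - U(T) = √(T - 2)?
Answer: 48020137/13759754 - 4*I*√15/479 ≈ 3.4899 - 0.032342*I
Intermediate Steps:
F(y) = 2*y
U(T) = 4 - √(-2 + T) (U(T) = 4 - √(T - 2) = 4 - √(-2 + T))
r(X, C) = (4 - √(-2 + C))/C + 2*X/C (r(X, C) = (2*X)/C + (4 - √(-2 + C))/C = 2*X/C + (4 - √(-2 + C))/C = (4 - √(-2 + C))/C + 2*X/C)
s(m) = -617/542 + 100/m (s(m) = 100/m + 617*(-1/542) = 100/m - 617/542 = -617/542 + 100/m)
s(212) - r(1989, -958) = (-617/542 + 100/212) - (4 - √(-2 - 958) + 2*1989)/(-958) = (-617/542 + 100*(1/212)) - (-1)*(4 - √(-960) + 3978)/958 = (-617/542 + 25/53) - (-1)*(4 - 8*I*√15 + 3978)/958 = -19151/28726 - (-1)*(4 - 8*I*√15 + 3978)/958 = -19151/28726 - (-1)*(3982 - 8*I*√15)/958 = -19151/28726 - (-1991/479 + 4*I*√15/479) = -19151/28726 + (1991/479 - 4*I*√15/479) = 48020137/13759754 - 4*I*√15/479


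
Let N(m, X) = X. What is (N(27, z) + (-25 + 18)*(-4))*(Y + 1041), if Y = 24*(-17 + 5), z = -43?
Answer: -11295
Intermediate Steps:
Y = -288 (Y = 24*(-12) = -288)
(N(27, z) + (-25 + 18)*(-4))*(Y + 1041) = (-43 + (-25 + 18)*(-4))*(-288 + 1041) = (-43 - 7*(-4))*753 = (-43 + 28)*753 = -15*753 = -11295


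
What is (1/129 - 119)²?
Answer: 235622500/16641 ≈ 14159.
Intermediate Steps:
(1/129 - 119)² = (-15350/129)² = 235622500/16641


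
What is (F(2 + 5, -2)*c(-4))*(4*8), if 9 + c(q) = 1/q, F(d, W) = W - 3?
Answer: 1480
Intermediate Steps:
F(d, W) = -3 + W
c(q) = -9 + 1/q
(F(2 + 5, -2)*c(-4))*(4*8) = ((-3 - 2)*(-9 + 1/(-4)))*(4*8) = -5*(-9 - ¼)*32 = -5*(-37/4)*32 = (185/4)*32 = 1480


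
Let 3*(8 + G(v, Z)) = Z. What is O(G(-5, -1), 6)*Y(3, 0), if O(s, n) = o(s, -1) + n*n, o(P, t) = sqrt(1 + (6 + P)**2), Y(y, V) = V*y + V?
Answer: 0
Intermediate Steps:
G(v, Z) = -8 + Z/3
Y(y, V) = V + V*y
O(s, n) = n**2 + sqrt(1 + (6 + s)**2) (O(s, n) = sqrt(1 + (6 + s)**2) + n*n = sqrt(1 + (6 + s)**2) + n**2 = n**2 + sqrt(1 + (6 + s)**2))
O(G(-5, -1), 6)*Y(3, 0) = (6**2 + sqrt(1 + (6 + (-8 + (1/3)*(-1)))**2))*(0*(1 + 3)) = (36 + sqrt(1 + (6 + (-8 - 1/3))**2))*(0*4) = (36 + sqrt(1 + (6 - 25/3)**2))*0 = (36 + sqrt(1 + (-7/3)**2))*0 = (36 + sqrt(1 + 49/9))*0 = (36 + sqrt(58/9))*0 = (36 + sqrt(58)/3)*0 = 0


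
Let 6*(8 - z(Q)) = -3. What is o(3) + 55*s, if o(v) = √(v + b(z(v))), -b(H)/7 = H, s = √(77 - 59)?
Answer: 165*√2 + I*√226/2 ≈ 233.35 + 7.5166*I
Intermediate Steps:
s = 3*√2 (s = √18 = 3*√2 ≈ 4.2426)
z(Q) = 17/2 (z(Q) = 8 - ⅙*(-3) = 8 + ½ = 17/2)
b(H) = -7*H
o(v) = √(-119/2 + v) (o(v) = √(v - 7*17/2) = √(v - 119/2) = √(-119/2 + v))
o(3) + 55*s = √(-238 + 4*3)/2 + 55*(3*√2) = √(-238 + 12)/2 + 165*√2 = √(-226)/2 + 165*√2 = (I*√226)/2 + 165*√2 = I*√226/2 + 165*√2 = 165*√2 + I*√226/2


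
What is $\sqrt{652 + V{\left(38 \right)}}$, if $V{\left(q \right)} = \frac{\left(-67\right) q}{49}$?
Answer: $\frac{\sqrt{29402}}{7} \approx 24.496$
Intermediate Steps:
$V{\left(q \right)} = - \frac{67 q}{49}$ ($V{\left(q \right)} = - 67 q \frac{1}{49} = - \frac{67 q}{49}$)
$\sqrt{652 + V{\left(38 \right)}} = \sqrt{652 - \frac{2546}{49}} = \sqrt{\frac{29402}{49}} = \frac{\sqrt{29402}}{7}$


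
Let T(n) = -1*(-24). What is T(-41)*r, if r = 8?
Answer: 192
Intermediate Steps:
T(n) = 24
T(-41)*r = 24*8 = 192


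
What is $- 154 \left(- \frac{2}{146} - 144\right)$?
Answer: $\frac{1619002}{73} \approx 22178.0$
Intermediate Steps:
$- 154 \left(- \frac{2}{146} - 144\right) = - 154 \left(\left(-2\right) \frac{1}{146} - 144\right) = - 154 \left(- \frac{1}{73} - 144\right) = \left(-154\right) \left(- \frac{10513}{73}\right) = \frac{1619002}{73}$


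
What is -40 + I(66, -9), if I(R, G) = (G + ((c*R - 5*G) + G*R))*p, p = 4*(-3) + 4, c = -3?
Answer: 6008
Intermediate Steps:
p = -8 (p = -12 + 4 = -8)
I(R, G) = 24*R + 32*G - 8*G*R (I(R, G) = (G + ((-3*R - 5*G) + G*R))*(-8) = (G + ((-5*G - 3*R) + G*R))*(-8) = (G + (-5*G - 3*R + G*R))*(-8) = (-4*G - 3*R + G*R)*(-8) = 24*R + 32*G - 8*G*R)
-40 + I(66, -9) = -40 + (24*66 + 32*(-9) - 8*(-9)*66) = -40 + (1584 - 288 + 4752) = -40 + 6048 = 6008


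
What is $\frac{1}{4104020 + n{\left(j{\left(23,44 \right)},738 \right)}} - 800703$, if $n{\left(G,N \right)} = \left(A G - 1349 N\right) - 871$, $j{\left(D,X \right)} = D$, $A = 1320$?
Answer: $- \frac{2512563576740}{3137947} \approx -8.007 \cdot 10^{5}$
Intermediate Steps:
$n{\left(G,N \right)} = -871 - 1349 N + 1320 G$ ($n{\left(G,N \right)} = \left(1320 G - 1349 N\right) - 871 = \left(- 1349 N + 1320 G\right) - 871 = -871 - 1349 N + 1320 G$)
$\frac{1}{4104020 + n{\left(j{\left(23,44 \right)},738 \right)}} - 800703 = \frac{1}{4104020 - 966073} - 800703 = \frac{1}{3137947} - 800703 = - \frac{2512563576740}{3137947}$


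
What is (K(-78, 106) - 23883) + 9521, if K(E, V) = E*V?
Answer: -22630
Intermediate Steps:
(K(-78, 106) - 23883) + 9521 = (-78*106 - 23883) + 9521 = (-8268 - 23883) + 9521 = -32151 + 9521 = -22630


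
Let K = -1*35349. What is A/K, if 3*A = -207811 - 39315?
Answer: 247126/106047 ≈ 2.3303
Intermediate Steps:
A = -247126/3 (A = (-207811 - 39315)/3 = (⅓)*(-247126) = -247126/3 ≈ -82375.)
K = -35349
A/K = -247126/3/(-35349) = -247126/3*(-1/35349) = 247126/106047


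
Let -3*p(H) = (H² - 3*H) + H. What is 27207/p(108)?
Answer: -3023/424 ≈ -7.1297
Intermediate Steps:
p(H) = -H²/3 + 2*H/3 (p(H) = -((H² - 3*H) + H)/3 = -(H² - 2*H)/3 = -H²/3 + 2*H/3)
27207/p(108) = 27207/(((⅓)*108*(2 - 1*108))) = 27207/(((⅓)*108*(2 - 108))) = 27207/(((⅓)*108*(-106))) = 27207/(-3816) = 27207*(-1/3816) = -3023/424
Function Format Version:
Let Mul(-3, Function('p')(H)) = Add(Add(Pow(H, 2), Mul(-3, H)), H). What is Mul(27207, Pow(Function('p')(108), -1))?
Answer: Rational(-3023, 424) ≈ -7.1297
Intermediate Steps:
Function('p')(H) = Add(Mul(Rational(-1, 3), Pow(H, 2)), Mul(Rational(2, 3), H)) (Function('p')(H) = Mul(Rational(-1, 3), Add(Add(Pow(H, 2), Mul(-3, H)), H)) = Mul(Rational(-1, 3), Add(Pow(H, 2), Mul(-2, H))) = Add(Mul(Rational(-1, 3), Pow(H, 2)), Mul(Rational(2, 3), H)))
Mul(27207, Pow(Function('p')(108), -1)) = Mul(27207, Pow(Mul(Rational(1, 3), 108, Add(2, Mul(-1, 108))), -1)) = Mul(27207, Pow(Mul(Rational(1, 3), 108, Add(2, -108)), -1)) = Mul(27207, Pow(Mul(Rational(1, 3), 108, -106), -1)) = Mul(27207, Pow(-3816, -1)) = Mul(27207, Rational(-1, 3816)) = Rational(-3023, 424)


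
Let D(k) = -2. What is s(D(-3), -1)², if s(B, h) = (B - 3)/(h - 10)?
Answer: 25/121 ≈ 0.20661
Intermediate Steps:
s(B, h) = (-3 + B)/(-10 + h)
s(D(-3), -1)² = ((-3 - 2)/(-10 - 1))² = (-5/(-11))² = (-1/11*(-5))² = (5/11)² = 25/121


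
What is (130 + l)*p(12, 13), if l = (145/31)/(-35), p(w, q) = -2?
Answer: -56362/217 ≈ -259.73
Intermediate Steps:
l = -29/217 (l = (145*(1/31))*(-1/35) = (145/31)*(-1/35) = -29/217 ≈ -0.13364)
(130 + l)*p(12, 13) = (130 - 29/217)*(-2) = (28181/217)*(-2) = -56362/217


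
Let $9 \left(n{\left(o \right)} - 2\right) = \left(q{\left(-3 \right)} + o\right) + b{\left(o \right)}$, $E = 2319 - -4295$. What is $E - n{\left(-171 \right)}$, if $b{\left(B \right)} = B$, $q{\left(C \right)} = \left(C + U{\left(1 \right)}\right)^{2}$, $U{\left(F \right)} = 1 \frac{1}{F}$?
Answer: $\frac{59846}{9} \approx 6649.6$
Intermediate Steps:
$U{\left(F \right)} = \frac{1}{F}$
$q{\left(C \right)} = \left(1 + C\right)^{2}$ ($q{\left(C \right)} = \left(C + 1^{-1}\right)^{2} = \left(C + 1\right)^{2} = \left(1 + C\right)^{2}$)
$E = 6614$ ($E = 2319 + 4295 = 6614$)
$n{\left(o \right)} = \frac{22}{9} + \frac{2 o}{9}$ ($n{\left(o \right)} = 2 + \frac{\left(\left(1 - 3\right)^{2} + o\right) + o}{9} = 2 + \frac{\left(\left(-2\right)^{2} + o\right) + o}{9} = 2 + \frac{\left(4 + o\right) + o}{9} = 2 + \frac{4 + 2 o}{9} = 2 + \left(\frac{4}{9} + \frac{2 o}{9}\right) = \frac{22}{9} + \frac{2 o}{9}$)
$E - n{\left(-171 \right)} = 6614 - \left(\frac{22}{9} + \frac{2}{9} \left(-171\right)\right) = 6614 - \left(\frac{22}{9} - 38\right) = 6614 - - \frac{320}{9} = 6614 + \frac{320}{9} = \frac{59846}{9}$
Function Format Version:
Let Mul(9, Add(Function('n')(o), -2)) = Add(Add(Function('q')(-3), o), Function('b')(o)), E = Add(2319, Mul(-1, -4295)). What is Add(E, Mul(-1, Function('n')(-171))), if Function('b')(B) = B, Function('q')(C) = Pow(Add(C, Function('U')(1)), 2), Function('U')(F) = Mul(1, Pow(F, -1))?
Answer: Rational(59846, 9) ≈ 6649.6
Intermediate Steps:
Function('U')(F) = Pow(F, -1)
Function('q')(C) = Pow(Add(1, C), 2) (Function('q')(C) = Pow(Add(C, Pow(1, -1)), 2) = Pow(Add(C, 1), 2) = Pow(Add(1, C), 2))
E = 6614 (E = Add(2319, 4295) = 6614)
Function('n')(o) = Add(Rational(22, 9), Mul(Rational(2, 9), o)) (Function('n')(o) = Add(2, Mul(Rational(1, 9), Add(Add(Pow(Add(1, -3), 2), o), o))) = Add(2, Mul(Rational(1, 9), Add(Add(Pow(-2, 2), o), o))) = Add(2, Mul(Rational(1, 9), Add(Add(4, o), o))) = Add(2, Mul(Rational(1, 9), Add(4, Mul(2, o)))) = Add(2, Add(Rational(4, 9), Mul(Rational(2, 9), o))) = Add(Rational(22, 9), Mul(Rational(2, 9), o)))
Add(E, Mul(-1, Function('n')(-171))) = Add(6614, Mul(-1, Add(Rational(22, 9), Mul(Rational(2, 9), -171)))) = Add(6614, Mul(-1, Add(Rational(22, 9), -38))) = Add(6614, Mul(-1, Rational(-320, 9))) = Add(6614, Rational(320, 9)) = Rational(59846, 9)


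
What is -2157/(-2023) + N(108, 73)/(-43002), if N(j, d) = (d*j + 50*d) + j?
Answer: 34601774/43496523 ≈ 0.79551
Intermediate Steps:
N(j, d) = j + 50*d + d*j (N(j, d) = (50*d + d*j) + j = j + 50*d + d*j)
-2157/(-2023) + N(108, 73)/(-43002) = -2157/(-2023) + (108 + 50*73 + 73*108)/(-43002) = -2157*(-1/2023) + (108 + 3650 + 7884)*(-1/43002) = 2157/2023 + 11642*(-1/43002) = 2157/2023 - 5821/21501 = 34601774/43496523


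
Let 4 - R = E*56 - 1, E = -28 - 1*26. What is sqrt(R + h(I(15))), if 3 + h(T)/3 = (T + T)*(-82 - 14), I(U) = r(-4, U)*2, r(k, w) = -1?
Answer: 2*sqrt(1043) ≈ 64.591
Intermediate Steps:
E = -54 (E = -28 - 26 = -54)
R = 3029 (R = 4 - (-54*56 - 1) = 4 - (-3024 - 1) = 4 - 1*(-3025) = 4 + 3025 = 3029)
I(U) = -2 (I(U) = -1*2 = -2)
h(T) = -9 - 576*T (h(T) = -9 + 3*((T + T)*(-82 - 14)) = -9 + 3*((2*T)*(-96)) = -9 + 3*(-192*T) = -9 - 576*T)
sqrt(R + h(I(15))) = sqrt(3029 + (-9 - 576*(-2))) = sqrt(3029 + (-9 + 1152)) = sqrt(3029 + 1143) = sqrt(4172) = 2*sqrt(1043)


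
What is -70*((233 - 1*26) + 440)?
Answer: -45290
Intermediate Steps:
-70*((233 - 1*26) + 440) = -70*((233 - 26) + 440) = -70*(207 + 440) = -70*647 = -45290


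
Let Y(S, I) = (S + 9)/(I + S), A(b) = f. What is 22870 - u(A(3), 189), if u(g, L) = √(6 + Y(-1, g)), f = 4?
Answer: 22870 - √78/3 ≈ 22867.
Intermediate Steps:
A(b) = 4
Y(S, I) = (9 + S)/(I + S)
u(g, L) = √(6 + 8/(-1 + g)) (u(g, L) = √(6 + (9 - 1)/(g - 1)) = √(6 + 8/(-1 + g)))
22870 - u(A(3), 189) = 22870 - √2*√((1 + 3*4)/(-1 + 4)) = 22870 - √2*√((1 + 12)/3) = 22870 - √2*√((⅓)*13) = 22870 - √2*√(13/3) = 22870 - √2*√39/3 = 22870 - √78/3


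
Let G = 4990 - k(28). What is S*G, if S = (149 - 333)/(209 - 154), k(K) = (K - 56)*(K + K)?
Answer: -1206672/55 ≈ -21940.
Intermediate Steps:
k(K) = 2*K*(-56 + K) (k(K) = (-56 + K)*(2*K) = 2*K*(-56 + K))
G = 6558 (G = 4990 - 2*28*(-56 + 28) = 4990 - 2*28*(-28) = 4990 - 1*(-1568) = 4990 + 1568 = 6558)
S = -184/55 ≈ -3.3455
S*G = -184/55*6558 = -1206672/55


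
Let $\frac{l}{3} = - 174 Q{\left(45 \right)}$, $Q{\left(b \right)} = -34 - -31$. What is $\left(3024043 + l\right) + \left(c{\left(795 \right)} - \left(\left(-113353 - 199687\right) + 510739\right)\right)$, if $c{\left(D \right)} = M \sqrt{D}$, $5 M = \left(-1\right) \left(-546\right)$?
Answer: $2827910 + \frac{546 \sqrt{795}}{5} \approx 2.831 \cdot 10^{6}$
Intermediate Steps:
$Q{\left(b \right)} = -3$ ($Q{\left(b \right)} = -34 + 31 = -3$)
$M = \frac{546}{5}$ ($M = \frac{\left(-1\right) \left(-546\right)}{5} = \frac{1}{5} \cdot 546 = \frac{546}{5} \approx 109.2$)
$c{\left(D \right)} = \frac{546 \sqrt{D}}{5}$
$l = 1566$ ($l = 3 \left(\left(-174\right) \left(-3\right)\right) = 3 \cdot 522 = 1566$)
$\left(3024043 + l\right) + \left(c{\left(795 \right)} - \left(\left(-113353 - 199687\right) + 510739\right)\right) = \left(3024043 + 1566\right) + \left(\frac{546 \sqrt{795}}{5} - \left(\left(-113353 - 199687\right) + 510739\right)\right) = 3025609 + \left(\frac{546 \sqrt{795}}{5} - \left(-313040 + 510739\right)\right) = 3025609 + \left(\frac{546 \sqrt{795}}{5} - 197699\right) = 3025609 - \left(197699 - \frac{546 \sqrt{795}}{5}\right) = 2827910 + \frac{546 \sqrt{795}}{5}$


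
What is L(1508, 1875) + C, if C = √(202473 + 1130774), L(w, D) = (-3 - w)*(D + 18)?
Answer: -2860323 + √1333247 ≈ -2.8592e+6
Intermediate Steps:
L(w, D) = (-3 - w)*(18 + D)
C = √1333247 ≈ 1154.7
L(1508, 1875) + C = (-54 - 18*1508 - 3*1875 - 1*1875*1508) + √1333247 = (-54 - 27144 - 5625 - 2827500) + √1333247 = -2860323 + √1333247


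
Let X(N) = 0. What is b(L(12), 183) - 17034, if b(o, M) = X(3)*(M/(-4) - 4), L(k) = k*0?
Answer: -17034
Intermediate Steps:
L(k) = 0
b(o, M) = 0 (b(o, M) = 0*(M/(-4) - 4) = 0*(M*(-1/4) - 4) = 0*(-M/4 - 4) = 0*(-4 - M/4) = 0)
b(L(12), 183) - 17034 = 0 - 17034 = -17034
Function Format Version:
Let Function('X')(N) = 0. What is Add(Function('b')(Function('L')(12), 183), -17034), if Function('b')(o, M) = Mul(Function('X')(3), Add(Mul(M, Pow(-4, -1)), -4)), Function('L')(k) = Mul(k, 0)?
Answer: -17034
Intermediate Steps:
Function('L')(k) = 0
Function('b')(o, M) = 0 (Function('b')(o, M) = Mul(0, Add(Mul(M, Pow(-4, -1)), -4)) = Mul(0, Add(Mul(M, Rational(-1, 4)), -4)) = Mul(0, Add(Mul(Rational(-1, 4), M), -4)) = Mul(0, Add(-4, Mul(Rational(-1, 4), M))) = 0)
Add(Function('b')(Function('L')(12), 183), -17034) = Add(0, -17034) = -17034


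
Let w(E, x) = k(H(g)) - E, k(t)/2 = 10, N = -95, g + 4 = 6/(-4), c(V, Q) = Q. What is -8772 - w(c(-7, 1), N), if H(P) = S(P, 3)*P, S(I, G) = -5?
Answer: -8791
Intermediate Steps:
g = -11/2 (g = -4 + 6/(-4) = -4 + 6*(-¼) = -4 - 3/2 = -11/2 ≈ -5.5000)
H(P) = -5*P
k(t) = 20 (k(t) = 2*10 = 20)
w(E, x) = 20 - E
-8772 - w(c(-7, 1), N) = -8772 - (20 - 1*1) = -8772 - (20 - 1) = -8772 - 1*19 = -8772 - 19 = -8791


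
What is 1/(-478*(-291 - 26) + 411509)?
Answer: 1/563035 ≈ 1.7761e-6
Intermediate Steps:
1/(-478*(-291 - 26) + 411509) = 1/(-478*(-317) + 411509) = 1/(151526 + 411509) = 1/563035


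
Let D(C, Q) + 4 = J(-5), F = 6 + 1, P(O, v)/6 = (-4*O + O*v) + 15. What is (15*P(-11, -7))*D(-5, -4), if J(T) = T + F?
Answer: -24480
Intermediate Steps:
P(O, v) = 90 - 24*O + 6*O*v (P(O, v) = 6*((-4*O + O*v) + 15) = 6*(15 - 4*O + O*v) = 90 - 24*O + 6*O*v)
F = 7
J(T) = 7 + T (J(T) = T + 7 = 7 + T)
D(C, Q) = -2 (D(C, Q) = -4 + (7 - 5) = -4 + 2 = -2)
(15*P(-11, -7))*D(-5, -4) = (15*(90 - 24*(-11) + 6*(-11)*(-7)))*(-2) = (15*(90 + 264 + 462))*(-2) = (15*816)*(-2) = 12240*(-2) = -24480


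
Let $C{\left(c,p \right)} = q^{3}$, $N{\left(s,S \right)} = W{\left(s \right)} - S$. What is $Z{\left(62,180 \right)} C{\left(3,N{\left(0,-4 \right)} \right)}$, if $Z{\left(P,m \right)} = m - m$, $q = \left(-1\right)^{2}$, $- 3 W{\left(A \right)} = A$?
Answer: $0$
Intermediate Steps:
$W{\left(A \right)} = - \frac{A}{3}$
$q = 1$
$Z{\left(P,m \right)} = 0$
$N{\left(s,S \right)} = - S - \frac{s}{3}$ ($N{\left(s,S \right)} = - \frac{s}{3} - S = - S - \frac{s}{3}$)
$C{\left(c,p \right)} = 1$ ($C{\left(c,p \right)} = 1^{3} = 1$)
$Z{\left(62,180 \right)} C{\left(3,N{\left(0,-4 \right)} \right)} = 0 \cdot 1 = 0$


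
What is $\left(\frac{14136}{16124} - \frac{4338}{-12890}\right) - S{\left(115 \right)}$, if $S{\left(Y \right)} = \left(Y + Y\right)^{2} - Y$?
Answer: $- \frac{1371311959206}{25979795} \approx -52784.0$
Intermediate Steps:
$S{\left(Y \right)} = - Y + 4 Y^{2}$ ($S{\left(Y \right)} = \left(2 Y\right)^{2} - Y = 4 Y^{2} - Y = - Y + 4 Y^{2}$)
$\left(\frac{14136}{16124} - \frac{4338}{-12890}\right) - S{\left(115 \right)} = \left(\frac{14136}{16124} - \frac{4338}{-12890}\right) - 115 \left(-1 + 4 \cdot 115\right) = \left(14136 \cdot \frac{1}{16124} - - \frac{2169}{6445}\right) - 115 \left(-1 + 460\right) = \left(\frac{3534}{4031} + \frac{2169}{6445}\right) - 115 \cdot 459 = \frac{31519869}{25979795} - 52785 = - \frac{1371311959206}{25979795}$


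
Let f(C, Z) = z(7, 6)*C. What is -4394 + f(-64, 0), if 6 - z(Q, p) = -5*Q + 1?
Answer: -6954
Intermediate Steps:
z(Q, p) = 5 + 5*Q (z(Q, p) = 6 - (-5*Q + 1) = 6 - (1 - 5*Q) = 6 + (-1 + 5*Q) = 5 + 5*Q)
f(C, Z) = 40*C (f(C, Z) = (5 + 5*7)*C = (5 + 35)*C = 40*C)
-4394 + f(-64, 0) = -4394 + 40*(-64) = -4394 - 2560 = -6954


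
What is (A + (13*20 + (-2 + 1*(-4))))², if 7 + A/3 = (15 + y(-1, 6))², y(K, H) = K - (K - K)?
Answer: 674041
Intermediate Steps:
y(K, H) = K (y(K, H) = K - 1*0 = K + 0 = K)
A = 567 (A = -21 + 3*(15 - 1)² = -21 + 3*14² = -21 + 3*196 = -21 + 588 = 567)
(A + (13*20 + (-2 + 1*(-4))))² = (567 + (13*20 + (-2 + 1*(-4))))² = (567 + (260 + (-2 - 4)))² = (567 + (260 - 6))² = (567 + 254)² = 821² = 674041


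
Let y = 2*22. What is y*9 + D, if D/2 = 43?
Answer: 482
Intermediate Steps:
D = 86 (D = 2*43 = 86)
y = 44
y*9 + D = 44*9 + 86 = 396 + 86 = 482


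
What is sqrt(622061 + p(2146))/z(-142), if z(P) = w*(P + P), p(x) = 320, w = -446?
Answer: sqrt(622381)/126664 ≈ 0.0062284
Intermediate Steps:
z(P) = -892*P (z(P) = -446*(P + P) = -892*P)
sqrt(622061 + p(2146))/z(-142) = sqrt(622061 + 320)/((-892*(-142))) = sqrt(622381)/126664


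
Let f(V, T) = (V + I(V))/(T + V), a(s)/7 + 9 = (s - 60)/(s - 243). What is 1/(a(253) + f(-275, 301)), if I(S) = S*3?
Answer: 130/3873 ≈ 0.033566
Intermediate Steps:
I(S) = 3*S
a(s) = -63 + 7*(-60 + s)/(-243 + s) (a(s) = -63 + 7*((s - 60)/(s - 243)) = -63 + 7*((-60 + s)/(-243 + s)) = -63 + 7*(-60 + s)/(-243 + s))
f(V, T) = 4*V/(T + V) (f(V, T) = (V + 3*V)/(T + V) = (4*V)/(T + V) = 4*V/(T + V))
1/(a(253) + f(-275, 301)) = 1/(7*(2127 - 8*253)/(-243 + 253) + 4*(-275)/(301 - 275)) = 1/(7*(2127 - 2024)/10 + 4*(-275)/26) = 1/(7*(⅒)*103 + 4*(-275)*(1/26)) = 1/(721/10 - 550/13) = 1/(3873/130) = 130/3873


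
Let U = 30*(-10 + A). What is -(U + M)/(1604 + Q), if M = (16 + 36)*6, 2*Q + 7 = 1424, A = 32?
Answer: -1944/4625 ≈ -0.42032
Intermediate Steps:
Q = 1417/2 (Q = -7/2 + (1/2)*1424 = -7/2 + 712 = 1417/2 ≈ 708.50)
M = 312 (M = 52*6 = 312)
U = 660 (U = 30*(-10 + 32) = 30*22 = 660)
-(U + M)/(1604 + Q) = -(660 + 312)/(1604 + 1417/2) = -972/4625/2 = -972*2/4625 = -1*1944/4625 = -1944/4625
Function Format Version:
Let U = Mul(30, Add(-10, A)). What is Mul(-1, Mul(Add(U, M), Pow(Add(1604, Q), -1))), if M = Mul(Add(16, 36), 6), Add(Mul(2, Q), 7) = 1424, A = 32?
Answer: Rational(-1944, 4625) ≈ -0.42032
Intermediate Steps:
Q = Rational(1417, 2) (Q = Add(Rational(-7, 2), Mul(Rational(1, 2), 1424)) = Add(Rational(-7, 2), 712) = Rational(1417, 2) ≈ 708.50)
M = 312 (M = Mul(52, 6) = 312)
U = 660 (U = Mul(30, Add(-10, 32)) = Mul(30, 22) = 660)
Mul(-1, Mul(Add(U, M), Pow(Add(1604, Q), -1))) = Mul(-1, Mul(Add(660, 312), Pow(Add(1604, Rational(1417, 2)), -1))) = Mul(-1, Mul(972, Pow(Rational(4625, 2), -1))) = Mul(-1, Mul(972, Rational(2, 4625))) = Mul(-1, Rational(1944, 4625)) = Rational(-1944, 4625)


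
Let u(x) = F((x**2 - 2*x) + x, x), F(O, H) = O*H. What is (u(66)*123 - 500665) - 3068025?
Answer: 31257530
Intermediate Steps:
F(O, H) = H*O
u(x) = x*(x**2 - x) (u(x) = x*((x**2 - 2*x) + x) = x*(x**2 - x))
(u(66)*123 - 500665) - 3068025 = ((66**2*(-1 + 66))*123 - 500665) - 3068025 = ((4356*65)*123 - 500665) - 3068025 = (283140*123 - 500665) - 3068025 = (34826220 - 500665) - 3068025 = 34325555 - 3068025 = 31257530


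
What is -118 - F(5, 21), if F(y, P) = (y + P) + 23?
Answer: -167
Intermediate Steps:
F(y, P) = 23 + P + y (F(y, P) = (P + y) + 23 = 23 + P + y)
-118 - F(5, 21) = -118 - (23 + 21 + 5) = -118 - 1*49 = -118 - 49 = -167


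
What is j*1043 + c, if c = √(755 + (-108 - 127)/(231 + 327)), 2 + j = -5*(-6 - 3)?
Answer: 44849 + √26105410/186 ≈ 44877.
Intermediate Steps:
j = 43 (j = -2 - 5*(-6 - 3) = -2 - 5*(-9) = -2 + 45 = 43)
c = √26105410/186 (c = √(755 - 235/558) = √(421055/558) = √26105410/186 ≈ 27.470)
j*1043 + c = 43*1043 + √26105410/186 = 44849 + √26105410/186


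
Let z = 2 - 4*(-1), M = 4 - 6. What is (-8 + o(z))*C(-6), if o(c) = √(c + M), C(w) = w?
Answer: 36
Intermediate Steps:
M = -2
z = 6 (z = 2 + 4 = 6)
o(c) = √(-2 + c) (o(c) = √(c - 2) = √(-2 + c))
(-8 + o(z))*C(-6) = (-8 + √(-2 + 6))*(-6) = (-8 + √4)*(-6) = (-8 + 2)*(-6) = -6*(-6) = 36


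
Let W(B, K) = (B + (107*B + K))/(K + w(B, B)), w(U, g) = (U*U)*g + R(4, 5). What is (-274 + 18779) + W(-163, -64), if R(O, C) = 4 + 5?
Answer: 5724393477/309343 ≈ 18505.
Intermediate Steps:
R(O, C) = 9
w(U, g) = 9 + g*U² (w(U, g) = (U*U)*g + 9 = U²*g + 9 = g*U² + 9 = 9 + g*U²)
W(B, K) = (K + 108*B)/(9 + K + B³) (W(B, K) = (B + (107*B + K))/(K + (9 + B*B²)) = (B + (K + 107*B))/(K + (9 + B³)) = (K + 108*B)/(9 + K + B³))
(-274 + 18779) + W(-163, -64) = (-274 + 18779) + (-64 + 108*(-163))/(9 - 64 + (-163)³) = 18505 + (-64 - 17604)/(9 - 64 - 4330747) = 18505 - 17668/(-4330802) = 18505 - 1/4330802*(-17668) = 18505 + 1262/309343 = 5724393477/309343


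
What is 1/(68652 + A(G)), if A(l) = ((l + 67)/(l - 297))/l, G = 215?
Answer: 8815/605167239 ≈ 1.4566e-5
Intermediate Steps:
A(l) = (67 + l)/(l*(-297 + l)) (A(l) = ((67 + l)/(-297 + l))/l = (67 + l)/(l*(-297 + l)))
1/(68652 + A(G)) = 1/(68652 + (67 + 215)/(215*(-297 + 215))) = 1/(68652 + (1/215)*282/(-82)) = 1/(68652 + (1/215)*(-1/82)*282) = 1/(68652 - 141/8815) = 1/(605167239/8815) = 8815/605167239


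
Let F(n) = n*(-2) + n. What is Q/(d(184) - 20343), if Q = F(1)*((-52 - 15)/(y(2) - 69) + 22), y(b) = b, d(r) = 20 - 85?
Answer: 23/20408 ≈ 0.0011270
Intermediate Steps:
d(r) = -65
F(n) = -n (F(n) = -2*n + n = -n)
Q = -23 (Q = (-1*1)*((-52 - 15)/(2 - 69) + 22) = -(-67/(-67) + 22) = -(-67*(-1/67) + 22) = -(1 + 22) = -1*23 = -23)
Q/(d(184) - 20343) = -23/(-65 - 20343) = -23/(-20408) = -23*(-1/20408) = 23/20408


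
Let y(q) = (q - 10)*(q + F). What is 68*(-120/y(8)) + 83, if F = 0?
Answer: 593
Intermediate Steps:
y(q) = q*(-10 + q) (y(q) = (q - 10)*(q + 0) = (-10 + q)*q = q*(-10 + q))
68*(-120/y(8)) + 83 = 68*(-120*1/(8*(-10 + 8))) + 83 = 68*(-120/(8*(-2))) + 83 = 68*(-120/(-16)) + 83 = 68*(-120*(-1/16)) + 83 = 68*(15/2) + 83 = 510 + 83 = 593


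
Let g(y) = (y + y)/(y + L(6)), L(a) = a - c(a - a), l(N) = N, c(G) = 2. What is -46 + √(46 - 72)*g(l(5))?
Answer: -46 + 10*I*√26/9 ≈ -46.0 + 5.6656*I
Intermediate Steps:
L(a) = -2 + a (L(a) = a - 1*2 = a - 2 = -2 + a)
g(y) = 2*y/(4 + y) (g(y) = (y + y)/(y + (-2 + 6)) = (2*y)/(y + 4) = (2*y)/(4 + y) = 2*y/(4 + y))
-46 + √(46 - 72)*g(l(5)) = -46 + √(46 - 72)*(2*5/(4 + 5)) = -46 + √(-26)*(2*5/9) = -46 + (I*√26)*(2*5*(⅑)) = -46 + (I*√26)*(10/9) = -46 + 10*I*√26/9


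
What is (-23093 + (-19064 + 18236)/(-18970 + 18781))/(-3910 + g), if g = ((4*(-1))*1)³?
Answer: 484861/83454 ≈ 5.8099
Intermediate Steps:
g = -64 (g = (-4*1)³ = (-4)³ = -64)
(-23093 + (-19064 + 18236)/(-18970 + 18781))/(-3910 + g) = (-23093 + (-19064 + 18236)/(-18970 + 18781))/(-3910 - 64) = (-23093 - 828/(-189))/(-3974) = (-23093 - 828*(-1/189))*(-1/3974) = (-23093 + 92/21)*(-1/3974) = -484861/21*(-1/3974) = 484861/83454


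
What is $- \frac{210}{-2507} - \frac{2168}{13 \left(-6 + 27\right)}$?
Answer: $- \frac{5377846}{684411} \approx -7.8576$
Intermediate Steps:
$- \frac{210}{-2507} - \frac{2168}{13 \left(-6 + 27\right)} = \left(-210\right) \left(- \frac{1}{2507}\right) - \frac{2168}{13 \cdot 21} = \frac{210}{2507} - \frac{2168}{273} = - \frac{5377846}{684411}$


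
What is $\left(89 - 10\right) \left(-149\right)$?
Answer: $-11771$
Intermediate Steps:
$\left(89 - 10\right) \left(-149\right) = 79 \left(-149\right) = -11771$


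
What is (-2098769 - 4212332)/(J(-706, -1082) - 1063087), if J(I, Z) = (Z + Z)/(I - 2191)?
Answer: 18283259597/3079760875 ≈ 5.9366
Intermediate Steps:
J(I, Z) = 2*Z/(-2191 + I) (J(I, Z) = (2*Z)/(-2191 + I) = 2*Z/(-2191 + I))
(-2098769 - 4212332)/(J(-706, -1082) - 1063087) = (-2098769 - 4212332)/(2*(-1082)/(-2191 - 706) - 1063087) = -6311101/(2*(-1082)/(-2897) - 1063087) = -6311101/(2*(-1082)*(-1/2897) - 1063087) = -6311101/(2164/2897 - 1063087) = -6311101/(-3079760875/2897) = -6311101*(-2897/3079760875) = 18283259597/3079760875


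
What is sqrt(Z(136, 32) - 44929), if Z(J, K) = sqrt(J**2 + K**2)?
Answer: sqrt(-44929 + 8*sqrt(305)) ≈ 211.63*I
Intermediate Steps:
sqrt(Z(136, 32) - 44929) = sqrt(sqrt(136**2 + 32**2) - 44929) = sqrt(sqrt(18496 + 1024) - 44929) = sqrt(sqrt(19520) - 44929) = sqrt(8*sqrt(305) - 44929) = sqrt(-44929 + 8*sqrt(305))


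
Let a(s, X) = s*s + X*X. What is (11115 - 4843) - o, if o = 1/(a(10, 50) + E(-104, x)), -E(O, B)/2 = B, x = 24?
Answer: 16006143/2552 ≈ 6272.0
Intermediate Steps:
a(s, X) = X² + s² (a(s, X) = s² + X² = X² + s²)
E(O, B) = -2*B
o = 1/2552 (o = 1/((50² + 10²) - 2*24) = 1/((2500 + 100) - 48) = 1/(2600 - 48) = 1/2552 ≈ 0.00039185)
(11115 - 4843) - o = (11115 - 4843) - 1*1/2552 = 6272 - 1/2552 = 16006143/2552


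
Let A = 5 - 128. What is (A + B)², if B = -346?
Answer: 219961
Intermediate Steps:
A = -123
(A + B)² = (-123 - 346)² = (-469)² = 219961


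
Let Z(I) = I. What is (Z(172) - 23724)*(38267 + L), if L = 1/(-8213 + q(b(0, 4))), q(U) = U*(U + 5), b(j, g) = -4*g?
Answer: -7243461830656/8037 ≈ -9.0126e+8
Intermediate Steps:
q(U) = U*(5 + U)
L = -1/8037 (L = 1/(-8213 + (-4*4)*(5 - 4*4)) = 1/(-8213 - 16*(5 - 16)) = 1/(-8213 - 16*(-11)) = 1/(-8213 + 176) = 1/(-8037) = -1/8037 ≈ -0.00012442)
(Z(172) - 23724)*(38267 + L) = (172 - 23724)*(38267 - 1/8037) = -23552*307551878/8037 = -7243461830656/8037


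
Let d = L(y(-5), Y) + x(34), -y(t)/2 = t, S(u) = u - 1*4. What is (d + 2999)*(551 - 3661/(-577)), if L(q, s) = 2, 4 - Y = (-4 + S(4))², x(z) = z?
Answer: 976019580/577 ≈ 1.6915e+6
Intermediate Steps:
S(u) = -4 + u (S(u) = u - 4 = -4 + u)
y(t) = -2*t
Y = -12 (Y = 4 - (-4 + (-4 + 4))² = 4 - (-4 + 0)² = 4 - 1*(-4)² = 4 - 1*16 = 4 - 16 = -12)
d = 36 (d = 2 + 34 = 36)
(d + 2999)*(551 - 3661/(-577)) = (36 + 2999)*(551 - 3661/(-577)) = 3035*(551 - 3661*(-1/577)) = 3035*(551 + 3661/577) = 3035*(321588/577) = 976019580/577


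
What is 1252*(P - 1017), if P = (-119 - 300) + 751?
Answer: -857620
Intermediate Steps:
P = 332 (P = -419 + 751 = 332)
1252*(P - 1017) = 1252*(332 - 1017) = 1252*(-685) = -857620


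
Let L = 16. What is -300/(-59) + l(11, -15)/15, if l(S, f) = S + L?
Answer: 2031/295 ≈ 6.8847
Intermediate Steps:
l(S, f) = 16 + S (l(S, f) = S + 16 = 16 + S)
-300/(-59) + l(11, -15)/15 = -300/(-59) + (16 + 11)/15 = -300*(-1/59) + 27*(1/15) = 300/59 + 9/5 = 2031/295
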